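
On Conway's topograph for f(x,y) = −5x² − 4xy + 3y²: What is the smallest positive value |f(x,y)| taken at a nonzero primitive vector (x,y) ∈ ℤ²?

descent: ρ → (3,4,-5)  [lands on river]
river: ρ → (-5,6,2)
river: ρ → (2,6,-5)
river: ρ → (-5,4,3)
river: ρ → (3,8,-1)
river: ρ → (-1,8,3)
closes: descent 1, river 6
min |a| on river = 1

1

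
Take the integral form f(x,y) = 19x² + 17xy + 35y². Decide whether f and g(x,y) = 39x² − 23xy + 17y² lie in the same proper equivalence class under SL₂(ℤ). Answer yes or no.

D₁ = -2371, D₂ = -2123
discriminants differ ⇒ not SL₂(ℤ)-equivalent

no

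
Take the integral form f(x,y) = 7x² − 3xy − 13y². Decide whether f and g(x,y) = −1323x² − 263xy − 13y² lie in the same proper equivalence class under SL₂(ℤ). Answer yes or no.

D₁ = 373, D₂ = 373
river cycle of f (length 14): (7, 11, -9), (-9, 7, 9), (9, 11, -7), (-7, 17, 3), (3, 19, -1), (-1, 19, 3), (3, 17, -7), (-7, 11, 9), (9, 7, -9), (-9, 11, 7), … (4 more)
river cycle of g (length 14): (7, 11, -9), (-9, 7, 9), (9, 11, -7), (-7, 17, 3), (3, 19, -1), (-1, 19, 3), (3, 17, -7), (-7, 11, 9), (9, 7, -9), (-9, 11, 7), … (4 more)
cycles coincide ⇒ equivalent

yes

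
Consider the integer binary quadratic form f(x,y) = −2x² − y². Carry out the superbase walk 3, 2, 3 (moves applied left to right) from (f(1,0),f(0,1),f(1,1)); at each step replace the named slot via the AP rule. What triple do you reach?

start (-2,-1,-3) = (f(1,0),f(0,1),f(1,1))
replace slot 3: 2·((-2)+(-1)) − (-3) = -3 → (-2,-1,-3)
replace slot 2: 2·((-2)+(-3)) − (-1) = -9 → (-2,-9,-3)
replace slot 3: 2·((-2)+(-9)) − (-3) = -19 → (-2,-9,-19)

-2,-9,-19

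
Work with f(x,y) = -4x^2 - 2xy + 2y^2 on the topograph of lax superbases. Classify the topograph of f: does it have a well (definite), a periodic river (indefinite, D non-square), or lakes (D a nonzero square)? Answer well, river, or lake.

D = b²−4ac = (-2)² − 4·(-4)·2 = 36
D = 6² is a perfect square ⇒ form factors over ℤ ⇒ lakes

lake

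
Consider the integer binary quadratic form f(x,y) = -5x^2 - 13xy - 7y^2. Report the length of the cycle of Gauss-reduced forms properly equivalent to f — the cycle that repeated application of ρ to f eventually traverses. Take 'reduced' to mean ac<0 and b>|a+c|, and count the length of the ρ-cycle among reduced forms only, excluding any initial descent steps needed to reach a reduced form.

D = 29, ⌊√D⌋ = 5
descent: ρ → (-7,-1,1)
descent: ρ → (1,5,-1)  [lands on river]
river: ρ → (-1,5,1)
ρ-cycle length = 2 (tail of 2 descent steps not counted)

2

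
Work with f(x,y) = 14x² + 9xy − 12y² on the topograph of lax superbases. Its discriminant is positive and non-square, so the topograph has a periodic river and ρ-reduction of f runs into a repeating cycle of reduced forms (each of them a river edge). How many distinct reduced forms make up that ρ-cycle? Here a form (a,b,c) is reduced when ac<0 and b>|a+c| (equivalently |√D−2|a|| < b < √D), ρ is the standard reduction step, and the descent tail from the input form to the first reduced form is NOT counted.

D = 753, ⌊√D⌋ = 27
river: ρ → (-12,15,11)
river: ρ → (11,7,-16)
river: ρ → (-16,25,2)
river: ρ → (2,27,-3)
river: ρ → (-3,27,2)
river: ρ → (2,25,-16)
river: ρ → (-16,7,11)
river: ρ → (11,15,-12)
river: ρ → (-12,9,14)
river: ρ → (14,19,-7)
river: ρ → (-7,23,8)
river: ρ → (8,25,-4)
river: ρ → (-4,23,14)
river: ρ → (14,5,-13)
river: ρ → (-13,21,6)
river: ρ → (6,27,-1)
river: ρ → (-1,27,6)
river: ρ → (6,21,-13)
river: ρ → (-13,5,14)
river: ρ → (14,23,-4)
river: ρ → (-4,25,8)
river: ρ → (8,23,-7)
river: ρ → (-7,19,14)
river: ρ → (14,9,-12)
ρ-cycle length = 24 (tail of 0 descent steps not counted)

24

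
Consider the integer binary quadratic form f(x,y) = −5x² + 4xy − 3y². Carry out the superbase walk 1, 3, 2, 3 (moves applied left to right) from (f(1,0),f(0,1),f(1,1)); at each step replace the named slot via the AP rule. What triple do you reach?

start (-5,-3,-4) = (f(1,0),f(0,1),f(1,1))
replace slot 1: 2·((-3)+(-4)) − (-5) = -9 → (-9,-3,-4)
replace slot 3: 2·((-9)+(-3)) − (-4) = -20 → (-9,-3,-20)
replace slot 2: 2·((-9)+(-20)) − (-3) = -55 → (-9,-55,-20)
replace slot 3: 2·((-9)+(-55)) − (-20) = -108 → (-9,-55,-108)

-9,-55,-108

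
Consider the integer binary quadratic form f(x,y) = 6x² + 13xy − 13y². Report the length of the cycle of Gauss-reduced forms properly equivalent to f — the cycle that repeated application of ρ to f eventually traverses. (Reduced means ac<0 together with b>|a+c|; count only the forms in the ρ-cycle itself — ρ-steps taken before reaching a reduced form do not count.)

D = 481, ⌊√D⌋ = 21
river: ρ → (-13,13,6)
river: ρ → (6,11,-15)
river: ρ → (-15,19,2)
river: ρ → (2,21,-5)
river: ρ → (-5,19,6)
river: ρ → (6,17,-8)
river: ρ → (-8,15,8)
river: ρ → (8,17,-6)
river: ρ → (-6,19,5)
river: ρ → (5,21,-2)
river: ρ → (-2,19,15)
river: ρ → (15,11,-6)
river: ρ → (-6,13,13)
river: ρ → (13,13,-6)
river: ρ → (-6,11,15)
river: ρ → (15,19,-2)
river: ρ → (-2,21,5)
river: ρ → (5,19,-6)
river: ρ → (-6,17,8)
river: ρ → (8,15,-8)
river: ρ → (-8,17,6)
river: ρ → (6,19,-5)
river: ρ → (-5,21,2)
river: ρ → (2,19,-15)
river: ρ → (-15,11,6)
river: ρ → (6,13,-13)
ρ-cycle length = 26 (tail of 0 descent steps not counted)

26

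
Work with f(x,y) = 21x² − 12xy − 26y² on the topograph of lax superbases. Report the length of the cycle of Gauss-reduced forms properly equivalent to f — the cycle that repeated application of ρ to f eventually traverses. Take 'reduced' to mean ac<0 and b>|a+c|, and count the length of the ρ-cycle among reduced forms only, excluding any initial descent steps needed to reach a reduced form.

D = 2328, ⌊√D⌋ = 48
descent: ρ → (-26,12,21)  [lands on river]
river: ρ → (21,30,-17)
river: ρ → (-17,38,13)
river: ρ → (13,40,-14)
river: ρ → (-14,44,7)
river: ρ → (7,40,-26)
ρ-cycle length = 6 (tail of 1 descent step not counted)

6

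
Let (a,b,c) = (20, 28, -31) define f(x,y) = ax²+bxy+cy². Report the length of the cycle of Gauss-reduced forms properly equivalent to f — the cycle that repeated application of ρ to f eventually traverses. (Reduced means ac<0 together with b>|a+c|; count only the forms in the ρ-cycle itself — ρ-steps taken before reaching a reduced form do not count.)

D = 3264, ⌊√D⌋ = 57
river: ρ → (-31,34,17)
river: ρ → (17,34,-31)
river: ρ → (-31,28,20)
river: ρ → (20,52,-7)
river: ρ → (-7,46,41)
river: ρ → (41,36,-12)
river: ρ → (-12,36,41)
river: ρ → (41,46,-7)
river: ρ → (-7,52,20)
river: ρ → (20,28,-31)
ρ-cycle length = 10 (tail of 0 descent steps not counted)

10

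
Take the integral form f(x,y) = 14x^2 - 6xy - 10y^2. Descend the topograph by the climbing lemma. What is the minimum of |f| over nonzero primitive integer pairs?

descent: ρ → (-10,6,14)  [lands on river]
river: ρ → (14,22,-2)
river: ρ → (-2,22,14)
river: ρ → (14,6,-10)
river: ρ → (-10,14,10)
river: ρ → (10,6,-14)
river: ρ → (-14,22,2)
river: ρ → (2,22,-14)
river: ρ → (-14,6,10)
river: ρ → (10,14,-10)
closes: descent 1, river 10
min |a| on river = 2

2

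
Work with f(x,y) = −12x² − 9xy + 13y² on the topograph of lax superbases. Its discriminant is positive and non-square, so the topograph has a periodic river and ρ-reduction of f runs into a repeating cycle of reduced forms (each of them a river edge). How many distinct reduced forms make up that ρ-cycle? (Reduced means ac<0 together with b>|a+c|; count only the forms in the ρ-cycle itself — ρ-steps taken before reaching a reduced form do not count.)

D = 705, ⌊√D⌋ = 26
descent: ρ → (13,9,-12)  [lands on river]
river: ρ → (-12,15,10)
river: ρ → (10,25,-2)
river: ρ → (-2,23,22)
river: ρ → (22,21,-3)
river: ρ → (-3,21,22)
river: ρ → (22,23,-2)
river: ρ → (-2,25,10)
river: ρ → (10,15,-12)
river: ρ → (-12,9,13)
river: ρ → (13,17,-8)
river: ρ → (-8,15,15)
river: ρ → (15,15,-8)
river: ρ → (-8,17,13)
ρ-cycle length = 14 (tail of 1 descent step not counted)

14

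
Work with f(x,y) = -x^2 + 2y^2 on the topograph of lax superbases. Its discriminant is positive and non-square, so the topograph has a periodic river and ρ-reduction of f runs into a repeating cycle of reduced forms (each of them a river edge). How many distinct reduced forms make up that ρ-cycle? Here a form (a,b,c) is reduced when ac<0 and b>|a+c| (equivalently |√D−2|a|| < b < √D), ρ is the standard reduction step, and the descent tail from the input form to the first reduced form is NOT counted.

D = 8, ⌊√D⌋ = 2
descent: ρ → (2,0,-1)
descent: ρ → (-1,2,1)  [lands on river]
river: ρ → (1,2,-1)
ρ-cycle length = 2 (tail of 2 descent steps not counted)

2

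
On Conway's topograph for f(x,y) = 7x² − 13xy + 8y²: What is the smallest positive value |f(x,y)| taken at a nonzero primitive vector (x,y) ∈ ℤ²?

translate: b→1 (≡-13 mod 14), so (7,-13,8)→(7,1,2)
flip: (7,1,2)→(2,-1,7)
reduced (well bottom): (2,-1,7) with a≤c, −a<b≤a
well minimum = a = 2

2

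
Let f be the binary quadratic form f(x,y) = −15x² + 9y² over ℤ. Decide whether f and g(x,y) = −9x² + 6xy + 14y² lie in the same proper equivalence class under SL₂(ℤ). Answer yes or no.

D₁ = 540, D₂ = 540
river cycle of f (length 2): (9, 18, -6), (-6, 18, 9)
river cycle of g (length 8): (14, 22, -1), (-1, 22, 14), (14, 6, -9), (-9, 12, 11), (11, 10, -10), (-10, 10, 11), (11, 12, -9), (-9, 6, 14)
cycles differ ⇒ inequivalent

no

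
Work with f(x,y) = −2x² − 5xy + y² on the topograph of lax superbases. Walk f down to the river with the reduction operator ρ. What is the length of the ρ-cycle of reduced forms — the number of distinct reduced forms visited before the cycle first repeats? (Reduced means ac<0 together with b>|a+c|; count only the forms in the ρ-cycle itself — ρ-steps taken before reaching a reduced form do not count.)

D = 33, ⌊√D⌋ = 5
descent: ρ → (1,5,-2)  [lands on river]
river: ρ → (-2,3,3)
river: ρ → (3,3,-2)
river: ρ → (-2,5,1)
ρ-cycle length = 4 (tail of 1 descent step not counted)

4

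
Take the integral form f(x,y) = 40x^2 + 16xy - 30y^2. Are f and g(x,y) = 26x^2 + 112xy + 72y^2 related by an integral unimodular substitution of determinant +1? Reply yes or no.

D₁ = 5056, D₂ = 5056
river cycle of f (length 10): (-30, 44, 26), (26, 60, -14), (-14, 52, 42), (42, 32, -24), (-24, 64, 10), (10, 56, -48), (-48, 40, 18), (18, 68, -6), (-6, 64, 40), (40, 16, -30)
river cycle of g (length 10): (-14, 52, 42), (42, 32, -24), (-24, 64, 10), (10, 56, -48), (-48, 40, 18), (18, 68, -6), (-6, 64, 40), (40, 16, -30), (-30, 44, 26), (26, 60, -14)
cycles coincide ⇒ equivalent

yes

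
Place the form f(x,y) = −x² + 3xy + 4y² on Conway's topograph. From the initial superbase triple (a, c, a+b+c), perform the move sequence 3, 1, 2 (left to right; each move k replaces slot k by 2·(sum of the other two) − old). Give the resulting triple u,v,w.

start (-1,4,6) = (f(1,0),f(0,1),f(1,1))
replace slot 3: 2·((-1)+4) − 6 = 0 → (-1,4,0)
replace slot 1: 2·(4+0) − (-1) = 9 → (9,4,0)
replace slot 2: 2·(9+0) − 4 = 14 → (9,14,0)

9,14,0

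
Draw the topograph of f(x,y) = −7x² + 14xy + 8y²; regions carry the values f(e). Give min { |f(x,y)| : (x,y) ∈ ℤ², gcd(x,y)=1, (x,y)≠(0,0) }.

river: ρ → (8,18,-3)
river: ρ → (-3,18,8)
river: ρ → (8,14,-7)
river: ρ → (-7,14,8)
closes: descent 0, river 4
min |a| on river = 3

3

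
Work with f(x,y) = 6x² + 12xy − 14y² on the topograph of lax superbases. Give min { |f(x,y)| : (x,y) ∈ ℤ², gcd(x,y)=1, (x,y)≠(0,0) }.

river: ρ → (-14,16,4)
river: ρ → (4,16,-14)
river: ρ → (-14,12,6)
river: ρ → (6,12,-14)
closes: descent 0, river 4
min |a| on river = 4

4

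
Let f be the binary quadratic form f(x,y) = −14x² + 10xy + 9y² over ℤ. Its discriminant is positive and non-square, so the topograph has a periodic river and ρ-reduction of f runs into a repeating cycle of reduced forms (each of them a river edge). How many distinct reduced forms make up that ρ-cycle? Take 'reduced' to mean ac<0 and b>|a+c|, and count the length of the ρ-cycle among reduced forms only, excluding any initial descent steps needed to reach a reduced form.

D = 604, ⌊√D⌋ = 24
river: ρ → (9,8,-15)
river: ρ → (-15,22,2)
river: ρ → (2,22,-15)
river: ρ → (-15,8,9)
river: ρ → (9,10,-14)
river: ρ → (-14,18,5)
river: ρ → (5,22,-6)
river: ρ → (-6,14,17)
river: ρ → (17,20,-3)
river: ρ → (-3,22,10)
river: ρ → (10,18,-7)
river: ρ → (-7,24,1)
river: ρ → (1,24,-7)
river: ρ → (-7,18,10)
river: ρ → (10,22,-3)
river: ρ → (-3,20,17)
river: ρ → (17,14,-6)
river: ρ → (-6,22,5)
river: ρ → (5,18,-14)
river: ρ → (-14,10,9)
ρ-cycle length = 20 (tail of 0 descent steps not counted)

20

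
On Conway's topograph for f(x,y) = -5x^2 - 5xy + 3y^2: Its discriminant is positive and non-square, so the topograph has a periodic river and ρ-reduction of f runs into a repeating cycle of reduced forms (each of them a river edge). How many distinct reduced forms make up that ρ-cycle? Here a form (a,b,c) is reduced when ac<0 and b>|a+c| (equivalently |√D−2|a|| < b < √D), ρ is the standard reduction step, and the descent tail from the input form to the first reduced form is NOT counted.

D = 85, ⌊√D⌋ = 9
descent: ρ → (3,5,-5)  [lands on river]
river: ρ → (-5,5,3)
river: ρ → (3,7,-3)
river: ρ → (-3,5,5)
river: ρ → (5,5,-3)
river: ρ → (-3,7,3)
ρ-cycle length = 6 (tail of 1 descent step not counted)

6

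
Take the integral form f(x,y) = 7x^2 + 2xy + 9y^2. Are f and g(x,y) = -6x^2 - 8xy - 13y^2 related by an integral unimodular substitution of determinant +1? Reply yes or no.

D₁ = -248, D₂ = -248
f: reduced (well bottom): (7,2,9) with a≤c, −a<b≤a
g is negative-definite; reduce −g:
−g: translate: b→-4 (≡8 mod 12), so (6,8,13)→(6,-4,11)
−g: reduced (well bottom): (6,-4,11) with a≤c, −a<b≤a
flip sign back: reduced form of g is (-6,4,-11)
reduced forms (7, 2, 9) vs (-6, 4, -11) ⇒ inequivalent

no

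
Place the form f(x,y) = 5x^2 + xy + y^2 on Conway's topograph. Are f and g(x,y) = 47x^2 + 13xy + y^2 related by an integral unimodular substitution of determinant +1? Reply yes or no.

D₁ = -19, D₂ = -19
f: flip: (5,1,1)→(1,-1,5)
f: translate: b→1 (≡-1 mod 2), so (1,-1,5)→(1,1,5)
f: reduced (well bottom): (1,1,5) with a≤c, −a<b≤a
g: flip: (47,13,1)→(1,-13,47)
g: translate: b→1 (≡-13 mod 2), so (1,-13,47)→(1,1,5)
g: reduced (well bottom): (1,1,5) with a≤c, −a<b≤a
reduced forms (1, 1, 5) vs (1, 1, 5) ⇒ equivalent

yes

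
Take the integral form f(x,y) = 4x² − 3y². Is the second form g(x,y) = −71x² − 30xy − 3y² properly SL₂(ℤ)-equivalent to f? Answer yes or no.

D₁ = 48, D₂ = 48
river cycle of f (length 2): (-3, 6, 1), (1, 6, -3)
river cycle of g (length 2): (-3, 6, 1), (1, 6, -3)
cycles coincide ⇒ equivalent

yes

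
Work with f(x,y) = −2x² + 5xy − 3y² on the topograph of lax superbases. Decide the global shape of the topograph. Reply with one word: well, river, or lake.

D = b²−4ac = 5² − 4·(-2)·(-3) = 1
D = 1² is a perfect square ⇒ form factors over ℤ ⇒ lakes

lake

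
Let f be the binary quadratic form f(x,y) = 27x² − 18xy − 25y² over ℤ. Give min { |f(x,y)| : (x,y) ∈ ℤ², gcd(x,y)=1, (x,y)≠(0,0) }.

descent: ρ → (-25,18,27)  [lands on river]
river: ρ → (27,36,-16)
river: ρ → (-16,28,35)
river: ρ → (35,42,-9)
river: ρ → (-9,48,20)
river: ρ → (20,32,-25)
closes: descent 1, river 6
min |a| on river = 9

9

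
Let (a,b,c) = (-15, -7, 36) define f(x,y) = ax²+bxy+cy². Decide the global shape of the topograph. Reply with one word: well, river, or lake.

D = b²−4ac = (-7)² − 4·(-15)·36 = 2209
D = 47² is a perfect square ⇒ form factors over ℤ ⇒ lakes

lake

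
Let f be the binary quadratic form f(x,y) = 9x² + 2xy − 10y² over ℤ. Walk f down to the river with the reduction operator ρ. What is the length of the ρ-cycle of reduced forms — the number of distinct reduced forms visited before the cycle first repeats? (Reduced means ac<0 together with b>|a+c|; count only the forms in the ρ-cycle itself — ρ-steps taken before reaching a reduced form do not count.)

D = 364, ⌊√D⌋ = 19
river: ρ → (-10,18,1)
river: ρ → (1,18,-10)
river: ρ → (-10,2,9)
river: ρ → (9,16,-3)
river: ρ → (-3,14,14)
river: ρ → (14,14,-3)
river: ρ → (-3,16,9)
river: ρ → (9,2,-10)
ρ-cycle length = 8 (tail of 0 descent steps not counted)

8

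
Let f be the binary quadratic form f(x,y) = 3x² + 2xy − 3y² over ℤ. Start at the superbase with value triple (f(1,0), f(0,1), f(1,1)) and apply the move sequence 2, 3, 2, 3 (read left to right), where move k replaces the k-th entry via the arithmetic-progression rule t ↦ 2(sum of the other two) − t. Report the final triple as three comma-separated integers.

start (3,-3,2) = (f(1,0),f(0,1),f(1,1))
replace slot 2: 2·(3+2) − (-3) = 13 → (3,13,2)
replace slot 3: 2·(3+13) − 2 = 30 → (3,13,30)
replace slot 2: 2·(3+30) − 13 = 53 → (3,53,30)
replace slot 3: 2·(3+53) − 30 = 82 → (3,53,82)

3,53,82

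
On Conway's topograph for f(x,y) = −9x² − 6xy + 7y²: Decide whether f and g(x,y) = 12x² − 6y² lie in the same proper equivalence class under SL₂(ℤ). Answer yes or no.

D₁ = 288, D₂ = 288
river cycle of f (length 6): (7, 6, -9), (-9, 12, 4), (4, 12, -9), (-9, 6, 7), (7, 8, -8), (-8, 8, 7)
river cycle of g (length 2): (-6, 12, 6), (6, 12, -6)
cycles differ ⇒ inequivalent

no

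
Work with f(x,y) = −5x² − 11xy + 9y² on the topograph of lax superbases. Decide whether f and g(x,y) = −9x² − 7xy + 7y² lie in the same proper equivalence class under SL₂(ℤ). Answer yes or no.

D₁ = 301, D₂ = 301
river cycle of f (length 10): (9, 11, -5), (-5, 9, 11), (11, 13, -3), (-3, 17, 1), (1, 17, -3), (-3, 13, 11), (11, 9, -5), (-5, 11, 9), (9, 7, -7), (-7, 7, 9)
river cycle of g (length 10): (7, 7, -9), (-9, 11, 5), (5, 9, -11), (-11, 13, 3), (3, 17, -1), (-1, 17, 3), (3, 13, -11), (-11, 9, 5), (5, 11, -9), (-9, 7, 7)
cycles differ ⇒ inequivalent

no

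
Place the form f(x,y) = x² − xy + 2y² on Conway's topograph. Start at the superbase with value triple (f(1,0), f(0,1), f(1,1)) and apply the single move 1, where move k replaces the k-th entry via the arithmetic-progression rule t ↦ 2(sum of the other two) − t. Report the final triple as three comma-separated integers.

start (1,2,2) = (f(1,0),f(0,1),f(1,1))
replace slot 1: 2·(2+2) − 1 = 7 → (7,2,2)

7,2,2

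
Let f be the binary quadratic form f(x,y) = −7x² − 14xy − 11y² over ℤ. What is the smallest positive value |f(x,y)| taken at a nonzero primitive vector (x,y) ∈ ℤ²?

translate: b→0 (≡14 mod 14), so (7,14,11)→(7,0,4)
flip: (7,0,4)→(4,0,7)
reduced (well bottom): (4,0,7) with a≤c, −a<b≤a
well minimum |f| = |-4| = 4 (negative-definite)

4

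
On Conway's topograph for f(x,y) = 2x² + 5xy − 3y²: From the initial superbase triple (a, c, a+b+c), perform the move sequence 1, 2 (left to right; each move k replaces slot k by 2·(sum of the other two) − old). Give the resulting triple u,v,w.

start (2,-3,4) = (f(1,0),f(0,1),f(1,1))
replace slot 1: 2·((-3)+4) − 2 = 0 → (0,-3,4)
replace slot 2: 2·(0+4) − (-3) = 11 → (0,11,4)

0,11,4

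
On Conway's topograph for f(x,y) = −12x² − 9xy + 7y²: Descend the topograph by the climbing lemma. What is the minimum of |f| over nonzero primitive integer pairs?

descent: ρ → (7,9,-12)  [lands on river]
river: ρ → (-12,15,4)
river: ρ → (4,17,-8)
river: ρ → (-8,15,6)
river: ρ → (6,9,-14)
river: ρ → (-14,19,1)
river: ρ → (1,19,-14)
river: ρ → (-14,9,6)
river: ρ → (6,15,-8)
river: ρ → (-8,17,4)
river: ρ → (4,15,-12)
river: ρ → (-12,9,7)
river: ρ → (7,19,-2)
river: ρ → (-2,17,16)
river: ρ → (16,15,-3)
river: ρ → (-3,15,16)
river: ρ → (16,17,-2)
river: ρ → (-2,19,7)
closes: descent 1, river 18
min |a| on river = 1

1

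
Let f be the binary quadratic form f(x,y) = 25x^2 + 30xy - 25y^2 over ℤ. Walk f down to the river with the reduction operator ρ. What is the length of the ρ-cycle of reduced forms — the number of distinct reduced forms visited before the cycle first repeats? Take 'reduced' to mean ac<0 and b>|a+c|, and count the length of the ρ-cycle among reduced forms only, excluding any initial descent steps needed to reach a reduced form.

D = 3400, ⌊√D⌋ = 58
river: ρ → (-25,20,30)
river: ρ → (30,40,-15)
river: ρ → (-15,50,15)
river: ρ → (15,40,-30)
river: ρ → (-30,20,25)
river: ρ → (25,30,-25)
ρ-cycle length = 6 (tail of 0 descent steps not counted)

6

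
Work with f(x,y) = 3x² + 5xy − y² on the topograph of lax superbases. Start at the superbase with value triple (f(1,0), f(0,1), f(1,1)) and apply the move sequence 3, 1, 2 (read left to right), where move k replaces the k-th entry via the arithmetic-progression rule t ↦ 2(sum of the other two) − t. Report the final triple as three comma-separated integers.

start (3,-1,7) = (f(1,0),f(0,1),f(1,1))
replace slot 3: 2·(3+(-1)) − 7 = -3 → (3,-1,-3)
replace slot 1: 2·((-1)+(-3)) − 3 = -11 → (-11,-1,-3)
replace slot 2: 2·((-11)+(-3)) − (-1) = -27 → (-11,-27,-3)

-11,-27,-3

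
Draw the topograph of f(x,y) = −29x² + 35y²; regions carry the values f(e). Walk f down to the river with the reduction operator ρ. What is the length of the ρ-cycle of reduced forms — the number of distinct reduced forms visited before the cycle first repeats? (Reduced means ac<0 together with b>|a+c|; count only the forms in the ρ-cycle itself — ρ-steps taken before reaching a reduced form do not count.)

D = 4060, ⌊√D⌋ = 63
descent: ρ → (35,0,-29)
descent: ρ → (-29,58,6)  [lands on river]
river: ρ → (6,62,-9)
river: ρ → (-9,46,54)
river: ρ → (54,62,-1)
river: ρ → (-1,62,54)
river: ρ → (54,46,-9)
river: ρ → (-9,62,6)
river: ρ → (6,58,-29)
ρ-cycle length = 8 (tail of 2 descent steps not counted)

8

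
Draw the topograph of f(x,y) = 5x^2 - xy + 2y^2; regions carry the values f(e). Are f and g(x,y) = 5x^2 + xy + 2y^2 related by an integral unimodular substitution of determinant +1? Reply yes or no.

D₁ = -39, D₂ = -39
f: flip: (5,-1,2)→(2,1,5)
f: reduced (well bottom): (2,1,5) with a≤c, −a<b≤a
g: flip: (5,1,2)→(2,-1,5)
g: reduced (well bottom): (2,-1,5) with a≤c, −a<b≤a
reduced forms (2, 1, 5) vs (2, -1, 5) ⇒ inequivalent

no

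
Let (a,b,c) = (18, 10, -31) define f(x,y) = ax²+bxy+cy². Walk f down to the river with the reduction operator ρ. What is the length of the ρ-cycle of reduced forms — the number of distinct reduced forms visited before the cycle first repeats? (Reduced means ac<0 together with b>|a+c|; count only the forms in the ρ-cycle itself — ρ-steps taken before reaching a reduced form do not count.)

D = 2332, ⌊√D⌋ = 48
descent: ρ → (-31,-10,18)
descent: ρ → (18,46,-3)  [lands on river]
river: ρ → (-3,44,33)
river: ρ → (33,22,-14)
river: ρ → (-14,34,21)
river: ρ → (21,8,-27)
river: ρ → (-27,46,2)
river: ρ → (2,46,-27)
river: ρ → (-27,8,21)
river: ρ → (21,34,-14)
river: ρ → (-14,22,33)
river: ρ → (33,44,-3)
river: ρ → (-3,46,18)
river: ρ → (18,26,-23)
river: ρ → (-23,20,21)
river: ρ → (21,22,-22)
river: ρ → (-22,22,21)
river: ρ → (21,20,-23)
river: ρ → (-23,26,18)
ρ-cycle length = 18 (tail of 2 descent steps not counted)

18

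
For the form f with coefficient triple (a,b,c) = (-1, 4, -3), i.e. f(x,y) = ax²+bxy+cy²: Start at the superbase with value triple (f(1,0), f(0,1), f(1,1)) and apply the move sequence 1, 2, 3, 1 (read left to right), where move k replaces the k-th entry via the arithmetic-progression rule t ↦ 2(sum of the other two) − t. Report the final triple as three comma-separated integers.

start (-1,-3,0) = (f(1,0),f(0,1),f(1,1))
replace slot 1: 2·((-3)+0) − (-1) = -5 → (-5,-3,0)
replace slot 2: 2·((-5)+0) − (-3) = -7 → (-5,-7,0)
replace slot 3: 2·((-5)+(-7)) − 0 = -24 → (-5,-7,-24)
replace slot 1: 2·((-7)+(-24)) − (-5) = -57 → (-57,-7,-24)

-57,-7,-24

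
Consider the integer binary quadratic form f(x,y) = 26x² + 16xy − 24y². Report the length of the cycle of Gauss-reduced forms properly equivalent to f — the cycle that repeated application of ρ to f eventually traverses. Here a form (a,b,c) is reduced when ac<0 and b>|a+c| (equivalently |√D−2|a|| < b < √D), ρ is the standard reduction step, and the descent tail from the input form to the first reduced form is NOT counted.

D = 2752, ⌊√D⌋ = 52
river: ρ → (-24,32,18)
river: ρ → (18,40,-16)
river: ρ → (-16,24,34)
river: ρ → (34,44,-6)
river: ρ → (-6,52,2)
river: ρ → (2,52,-6)
river: ρ → (-6,44,34)
river: ρ → (34,24,-16)
river: ρ → (-16,40,18)
river: ρ → (18,32,-24)
river: ρ → (-24,16,26)
river: ρ → (26,36,-14)
river: ρ → (-14,48,8)
river: ρ → (8,48,-14)
river: ρ → (-14,36,26)
river: ρ → (26,16,-24)
ρ-cycle length = 16 (tail of 0 descent steps not counted)

16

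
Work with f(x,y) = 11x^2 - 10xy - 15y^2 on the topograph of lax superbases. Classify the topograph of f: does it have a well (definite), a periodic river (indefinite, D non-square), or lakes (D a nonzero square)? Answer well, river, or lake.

D = b²−4ac = (-10)² − 4·11·(-15) = 760
D > 0 non-square ⇒ indefinite ⇒ periodic river

river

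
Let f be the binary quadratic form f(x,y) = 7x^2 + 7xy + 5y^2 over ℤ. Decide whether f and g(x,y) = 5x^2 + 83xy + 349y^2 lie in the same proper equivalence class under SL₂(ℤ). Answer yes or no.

D₁ = -91, D₂ = -91
f: flip: (7,7,5)→(5,-7,7)
f: translate: b→3 (≡-7 mod 10), so (5,-7,7)→(5,3,5)
f: reduced (well bottom): (5,3,5) with a≤c, −a<b≤a
g: translate: b→3 (≡83 mod 10), so (5,83,349)→(5,3,5)
g: reduced (well bottom): (5,3,5) with a≤c, −a<b≤a
reduced forms (5, 3, 5) vs (5, 3, 5) ⇒ equivalent

yes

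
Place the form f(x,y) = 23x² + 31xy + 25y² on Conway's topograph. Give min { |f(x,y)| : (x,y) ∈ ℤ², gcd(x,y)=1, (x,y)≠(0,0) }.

translate: b→-15 (≡31 mod 46), so (23,31,25)→(23,-15,17)
flip: (23,-15,17)→(17,15,23)
reduced (well bottom): (17,15,23) with a≤c, −a<b≤a
well minimum = a = 17

17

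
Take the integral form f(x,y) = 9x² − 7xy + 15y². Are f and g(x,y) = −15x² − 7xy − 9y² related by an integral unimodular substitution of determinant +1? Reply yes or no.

D₁ = -491, D₂ = -491
f: reduced (well bottom): (9,-7,15) with a≤c, −a<b≤a
g is negative-definite; reduce −g:
−g: flip: (15,7,9)→(9,-7,15)
−g: reduced (well bottom): (9,-7,15) with a≤c, −a<b≤a
flip sign back: reduced form of g is (-9,7,-15)
reduced forms (9, -7, 15) vs (-9, 7, -15) ⇒ inequivalent

no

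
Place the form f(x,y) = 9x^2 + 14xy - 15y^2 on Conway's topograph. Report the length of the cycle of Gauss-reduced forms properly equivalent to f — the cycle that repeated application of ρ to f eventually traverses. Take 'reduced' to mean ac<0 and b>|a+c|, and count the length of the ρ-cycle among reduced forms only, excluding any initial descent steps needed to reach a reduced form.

D = 736, ⌊√D⌋ = 27
river: ρ → (-15,16,8)
river: ρ → (8,16,-15)
river: ρ → (-15,14,9)
river: ρ → (9,22,-7)
river: ρ → (-7,20,12)
river: ρ → (12,4,-15)
river: ρ → (-15,26,1)
river: ρ → (1,26,-15)
river: ρ → (-15,4,12)
river: ρ → (12,20,-7)
river: ρ → (-7,22,9)
river: ρ → (9,14,-15)
ρ-cycle length = 12 (tail of 0 descent steps not counted)

12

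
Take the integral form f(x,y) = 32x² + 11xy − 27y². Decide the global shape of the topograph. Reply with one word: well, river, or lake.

D = b²−4ac = 11² − 4·32·(-27) = 3577
D > 0 non-square ⇒ indefinite ⇒ periodic river

river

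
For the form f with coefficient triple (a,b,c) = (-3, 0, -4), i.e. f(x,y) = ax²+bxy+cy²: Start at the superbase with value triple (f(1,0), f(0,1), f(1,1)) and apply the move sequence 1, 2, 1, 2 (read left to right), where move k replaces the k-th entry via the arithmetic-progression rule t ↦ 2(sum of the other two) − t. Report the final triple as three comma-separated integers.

start (-3,-4,-7) = (f(1,0),f(0,1),f(1,1))
replace slot 1: 2·((-4)+(-7)) − (-3) = -19 → (-19,-4,-7)
replace slot 2: 2·((-19)+(-7)) − (-4) = -48 → (-19,-48,-7)
replace slot 1: 2·((-48)+(-7)) − (-19) = -91 → (-91,-48,-7)
replace slot 2: 2·((-91)+(-7)) − (-48) = -148 → (-91,-148,-7)

-91,-148,-7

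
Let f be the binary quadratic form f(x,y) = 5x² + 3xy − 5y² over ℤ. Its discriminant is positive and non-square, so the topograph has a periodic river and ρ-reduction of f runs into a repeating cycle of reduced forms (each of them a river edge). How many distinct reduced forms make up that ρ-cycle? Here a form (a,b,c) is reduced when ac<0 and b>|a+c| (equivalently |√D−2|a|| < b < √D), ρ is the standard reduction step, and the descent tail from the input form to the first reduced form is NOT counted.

D = 109, ⌊√D⌋ = 10
river: ρ → (-5,7,3)
river: ρ → (3,5,-7)
river: ρ → (-7,9,1)
river: ρ → (1,9,-7)
river: ρ → (-7,5,3)
river: ρ → (3,7,-5)
river: ρ → (-5,3,5)
river: ρ → (5,7,-3)
river: ρ → (-3,5,7)
river: ρ → (7,9,-1)
river: ρ → (-1,9,7)
river: ρ → (7,5,-3)
river: ρ → (-3,7,5)
river: ρ → (5,3,-5)
ρ-cycle length = 14 (tail of 0 descent steps not counted)

14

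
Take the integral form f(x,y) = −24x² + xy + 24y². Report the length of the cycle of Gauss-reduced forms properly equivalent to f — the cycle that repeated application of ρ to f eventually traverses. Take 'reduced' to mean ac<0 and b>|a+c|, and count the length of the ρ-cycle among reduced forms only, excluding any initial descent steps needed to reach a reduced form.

D = 2305, ⌊√D⌋ = 48
river: ρ → (24,47,-1)
river: ρ → (-1,47,24)
river: ρ → (24,1,-24)
river: ρ → (-24,47,1)
river: ρ → (1,47,-24)
river: ρ → (-24,1,24)
ρ-cycle length = 6 (tail of 0 descent steps not counted)

6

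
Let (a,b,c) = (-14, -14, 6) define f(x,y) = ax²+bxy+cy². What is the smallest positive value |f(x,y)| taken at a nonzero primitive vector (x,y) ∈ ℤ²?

descent: ρ → (6,14,-14)  [lands on river]
river: ρ → (-14,14,6)
river: ρ → (6,22,-2)
river: ρ → (-2,22,6)
closes: descent 1, river 4
min |a| on river = 2

2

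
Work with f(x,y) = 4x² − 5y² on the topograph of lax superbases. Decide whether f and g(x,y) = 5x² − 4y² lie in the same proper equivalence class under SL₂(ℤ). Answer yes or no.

D₁ = 80, D₂ = 80
river cycle of f (length 2): (4, 8, -1), (-1, 8, 4)
river cycle of g (length 2): (-4, 8, 1), (1, 8, -4)
cycles differ ⇒ inequivalent

no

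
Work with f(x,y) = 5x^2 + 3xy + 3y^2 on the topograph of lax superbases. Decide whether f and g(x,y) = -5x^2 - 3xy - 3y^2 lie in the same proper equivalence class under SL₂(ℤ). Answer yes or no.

D₁ = -51, D₂ = -51
f: flip: (5,3,3)→(3,-3,5)
f: translate: b→3 (≡-3 mod 6), so (3,-3,5)→(3,3,5)
f: reduced (well bottom): (3,3,5) with a≤c, −a<b≤a
g is negative-definite; reduce −g:
−g: flip: (5,3,3)→(3,-3,5)
−g: translate: b→3 (≡-3 mod 6), so (3,-3,5)→(3,3,5)
−g: reduced (well bottom): (3,3,5) with a≤c, −a<b≤a
flip sign back: reduced form of g is (-3,-3,-5)
reduced forms (3, 3, 5) vs (-3, -3, -5) ⇒ inequivalent

no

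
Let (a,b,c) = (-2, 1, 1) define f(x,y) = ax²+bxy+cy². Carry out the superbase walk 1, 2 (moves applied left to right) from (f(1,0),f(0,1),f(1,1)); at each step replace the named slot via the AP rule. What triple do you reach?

start (-2,1,0) = (f(1,0),f(0,1),f(1,1))
replace slot 1: 2·(1+0) − (-2) = 4 → (4,1,0)
replace slot 2: 2·(4+0) − 1 = 7 → (4,7,0)

4,7,0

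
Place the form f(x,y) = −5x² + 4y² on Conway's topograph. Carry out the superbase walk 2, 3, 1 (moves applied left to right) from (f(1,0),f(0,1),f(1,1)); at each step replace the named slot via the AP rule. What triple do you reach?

start (-5,4,-1) = (f(1,0),f(0,1),f(1,1))
replace slot 2: 2·((-5)+(-1)) − 4 = -16 → (-5,-16,-1)
replace slot 3: 2·((-5)+(-16)) − (-1) = -41 → (-5,-16,-41)
replace slot 1: 2·((-16)+(-41)) − (-5) = -109 → (-109,-16,-41)

-109,-16,-41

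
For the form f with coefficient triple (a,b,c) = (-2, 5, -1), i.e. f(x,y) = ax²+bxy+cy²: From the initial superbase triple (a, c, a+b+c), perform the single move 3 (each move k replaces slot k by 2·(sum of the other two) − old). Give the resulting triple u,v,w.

start (-2,-1,2) = (f(1,0),f(0,1),f(1,1))
replace slot 3: 2·((-2)+(-1)) − 2 = -8 → (-2,-1,-8)

-2,-1,-8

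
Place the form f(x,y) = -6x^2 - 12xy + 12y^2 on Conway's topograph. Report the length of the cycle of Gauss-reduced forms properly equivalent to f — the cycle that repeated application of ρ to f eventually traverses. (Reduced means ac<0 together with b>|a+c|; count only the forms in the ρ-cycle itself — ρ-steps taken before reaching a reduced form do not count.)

D = 432, ⌊√D⌋ = 20
descent: ρ → (12,12,-6)  [lands on river]
river: ρ → (-6,12,12)
ρ-cycle length = 2 (tail of 1 descent step not counted)

2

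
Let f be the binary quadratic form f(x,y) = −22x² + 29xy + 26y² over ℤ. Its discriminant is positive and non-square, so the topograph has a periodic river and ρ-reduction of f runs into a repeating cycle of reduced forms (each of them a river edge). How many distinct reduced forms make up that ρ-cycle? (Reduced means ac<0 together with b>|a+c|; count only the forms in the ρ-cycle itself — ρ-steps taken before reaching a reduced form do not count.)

D = 3129, ⌊√D⌋ = 55
river: ρ → (26,23,-25)
river: ρ → (-25,27,24)
river: ρ → (24,21,-28)
river: ρ → (-28,35,17)
river: ρ → (17,33,-30)
river: ρ → (-30,27,20)
river: ρ → (20,53,-4)
river: ρ → (-4,51,33)
river: ρ → (33,15,-22)
river: ρ → (-22,29,26)
ρ-cycle length = 10 (tail of 0 descent steps not counted)

10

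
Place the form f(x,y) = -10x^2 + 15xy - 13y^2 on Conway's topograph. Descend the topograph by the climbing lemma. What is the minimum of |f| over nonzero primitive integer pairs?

translate: b→5 (≡-15 mod 20), so (10,-15,13)→(10,5,8)
flip: (10,5,8)→(8,-5,10)
reduced (well bottom): (8,-5,10) with a≤c, −a<b≤a
well minimum |f| = |-8| = 8 (negative-definite)

8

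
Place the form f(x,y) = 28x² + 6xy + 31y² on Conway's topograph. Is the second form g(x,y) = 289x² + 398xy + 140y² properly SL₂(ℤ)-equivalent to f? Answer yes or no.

D₁ = -3436, D₂ = -3436
f: reduced (well bottom): (28,6,31) with a≤c, −a<b≤a
g: translate: b→-180 (≡398 mod 578), so (289,398,140)→(289,-180,31)
g: flip: (289,-180,31)→(31,180,289)
g: translate: b→-6 (≡180 mod 62), so (31,180,289)→(31,-6,28)
g: flip: (31,-6,28)→(28,6,31)
g: reduced (well bottom): (28,6,31) with a≤c, −a<b≤a
reduced forms (28, 6, 31) vs (28, 6, 31) ⇒ equivalent

yes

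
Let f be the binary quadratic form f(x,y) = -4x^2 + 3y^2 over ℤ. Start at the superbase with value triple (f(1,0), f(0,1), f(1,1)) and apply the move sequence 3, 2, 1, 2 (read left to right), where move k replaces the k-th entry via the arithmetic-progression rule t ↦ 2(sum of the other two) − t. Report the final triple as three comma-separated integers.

start (-4,3,-1) = (f(1,0),f(0,1),f(1,1))
replace slot 3: 2·((-4)+3) − (-1) = -1 → (-4,3,-1)
replace slot 2: 2·((-4)+(-1)) − 3 = -13 → (-4,-13,-1)
replace slot 1: 2·((-13)+(-1)) − (-4) = -24 → (-24,-13,-1)
replace slot 2: 2·((-24)+(-1)) − (-13) = -37 → (-24,-37,-1)

-24,-37,-1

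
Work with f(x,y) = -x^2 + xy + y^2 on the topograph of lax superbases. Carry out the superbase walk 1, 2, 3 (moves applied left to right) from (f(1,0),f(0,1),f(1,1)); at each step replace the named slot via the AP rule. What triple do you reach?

start (-1,1,1) = (f(1,0),f(0,1),f(1,1))
replace slot 1: 2·(1+1) − (-1) = 5 → (5,1,1)
replace slot 2: 2·(5+1) − 1 = 11 → (5,11,1)
replace slot 3: 2·(5+11) − 1 = 31 → (5,11,31)

5,11,31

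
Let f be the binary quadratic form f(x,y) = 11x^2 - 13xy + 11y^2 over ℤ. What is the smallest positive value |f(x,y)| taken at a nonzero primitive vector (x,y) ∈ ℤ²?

translate: b→9 (≡-13 mod 22), so (11,-13,11)→(11,9,9)
flip: (11,9,9)→(9,-9,11)
translate: b→9 (≡-9 mod 18), so (9,-9,11)→(9,9,11)
reduced (well bottom): (9,9,11) with a≤c, −a<b≤a
well minimum = a = 9

9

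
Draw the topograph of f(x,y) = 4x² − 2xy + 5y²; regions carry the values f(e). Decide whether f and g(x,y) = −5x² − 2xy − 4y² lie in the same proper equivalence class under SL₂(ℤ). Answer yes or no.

D₁ = -76, D₂ = -76
f: reduced (well bottom): (4,-2,5) with a≤c, −a<b≤a
g is negative-definite; reduce −g:
−g: flip: (5,2,4)→(4,-2,5)
−g: reduced (well bottom): (4,-2,5) with a≤c, −a<b≤a
flip sign back: reduced form of g is (-4,2,-5)
reduced forms (4, -2, 5) vs (-4, 2, -5) ⇒ inequivalent

no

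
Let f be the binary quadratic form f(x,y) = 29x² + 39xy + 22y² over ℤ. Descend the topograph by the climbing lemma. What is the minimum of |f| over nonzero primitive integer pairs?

translate: b→-19 (≡39 mod 58), so (29,39,22)→(29,-19,12)
flip: (29,-19,12)→(12,19,29)
translate: b→-5 (≡19 mod 24), so (12,19,29)→(12,-5,22)
reduced (well bottom): (12,-5,22) with a≤c, −a<b≤a
well minimum = a = 12

12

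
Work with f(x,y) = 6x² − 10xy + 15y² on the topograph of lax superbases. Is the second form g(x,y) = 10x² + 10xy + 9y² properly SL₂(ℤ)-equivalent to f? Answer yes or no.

D₁ = -260, D₂ = -260
f: translate: b→2 (≡-10 mod 12), so (6,-10,15)→(6,2,11)
f: reduced (well bottom): (6,2,11) with a≤c, −a<b≤a
g: flip: (10,10,9)→(9,-10,10)
g: translate: b→8 (≡-10 mod 18), so (9,-10,10)→(9,8,9)
g: reduced (well bottom): (9,8,9) with a≤c, −a<b≤a
reduced forms (6, 2, 11) vs (9, 8, 9) ⇒ inequivalent

no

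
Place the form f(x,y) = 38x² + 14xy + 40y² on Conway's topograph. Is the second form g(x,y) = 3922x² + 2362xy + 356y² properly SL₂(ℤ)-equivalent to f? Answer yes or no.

D₁ = -5884, D₂ = -5884
f: reduced (well bottom): (38,14,40) with a≤c, −a<b≤a
g: flip: (3922,2362,356)→(356,-2362,3922)
g: translate: b→-226 (≡-2362 mod 712), so (356,-2362,3922)→(356,-226,40)
g: flip: (356,-226,40)→(40,226,356)
g: translate: b→-14 (≡226 mod 80), so (40,226,356)→(40,-14,38)
g: flip: (40,-14,38)→(38,14,40)
g: reduced (well bottom): (38,14,40) with a≤c, −a<b≤a
reduced forms (38, 14, 40) vs (38, 14, 40) ⇒ equivalent

yes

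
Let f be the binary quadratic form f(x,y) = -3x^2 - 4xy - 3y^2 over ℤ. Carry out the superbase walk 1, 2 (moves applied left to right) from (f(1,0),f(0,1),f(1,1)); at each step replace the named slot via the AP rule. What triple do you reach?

start (-3,-3,-10) = (f(1,0),f(0,1),f(1,1))
replace slot 1: 2·((-3)+(-10)) − (-3) = -23 → (-23,-3,-10)
replace slot 2: 2·((-23)+(-10)) − (-3) = -63 → (-23,-63,-10)

-23,-63,-10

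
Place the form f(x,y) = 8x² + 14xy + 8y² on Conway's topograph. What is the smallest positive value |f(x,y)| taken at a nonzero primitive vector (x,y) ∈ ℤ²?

translate: b→-2 (≡14 mod 16), so (8,14,8)→(8,-2,2)
flip: (8,-2,2)→(2,2,8)
reduced (well bottom): (2,2,8) with a≤c, −a<b≤a
well minimum = a = 2

2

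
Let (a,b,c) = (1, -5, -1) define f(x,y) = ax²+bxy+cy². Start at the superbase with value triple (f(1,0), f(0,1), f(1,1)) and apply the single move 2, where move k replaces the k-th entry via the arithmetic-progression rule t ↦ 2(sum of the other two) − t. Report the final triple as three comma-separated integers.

start (1,-1,-5) = (f(1,0),f(0,1),f(1,1))
replace slot 2: 2·(1+(-5)) − (-1) = -7 → (1,-7,-5)

1,-7,-5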